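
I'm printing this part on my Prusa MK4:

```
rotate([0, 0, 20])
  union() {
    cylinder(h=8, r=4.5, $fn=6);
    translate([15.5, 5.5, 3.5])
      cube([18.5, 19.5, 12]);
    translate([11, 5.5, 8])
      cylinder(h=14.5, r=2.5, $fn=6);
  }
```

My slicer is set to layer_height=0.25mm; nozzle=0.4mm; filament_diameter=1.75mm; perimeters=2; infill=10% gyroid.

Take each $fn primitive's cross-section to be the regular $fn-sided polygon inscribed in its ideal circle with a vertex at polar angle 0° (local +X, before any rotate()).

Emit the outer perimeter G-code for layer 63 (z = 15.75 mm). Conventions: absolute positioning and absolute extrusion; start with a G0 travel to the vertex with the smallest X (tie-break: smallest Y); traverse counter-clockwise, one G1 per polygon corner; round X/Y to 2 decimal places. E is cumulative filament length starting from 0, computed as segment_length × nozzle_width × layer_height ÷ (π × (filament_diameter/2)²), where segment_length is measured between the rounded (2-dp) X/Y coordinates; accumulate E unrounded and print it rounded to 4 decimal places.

G0 X6.11 Y8.08 Z15.75
G1 X8.02 Y6.47 E0.1039
G1 X10.37 Y7.32 E0.2078
G1 X10.80 Y9.79 E0.3120
G1 X8.89 Y11.39 E0.4156
G1 X6.54 Y10.54 E0.5195
G1 X6.11 Y8.08 E0.6233

At z = 15.75 mm: the cylinder is absent (z outside [0, 8]); the cube at (15.5, 5.5) is absent (z outside [3.5, 15.5]); the r=2.5 cylinder at (11, 5.5) gives a regular 6-gon of circumradius 2.5 (constant along its height); Combining (union): only the r=2.5 cylinder at (11, 5.5) is present, so the union is just that shape — 1 connected region; (whole slice rotated 20° about Z — lengths, areas and connectivity unchanged). The outline is a single polygon with 6 vertices. Extrusion per mm of travel: 0.4 × 0.25 / (π × 0.875²) = 0.041575. Accumulating E over each segment gives final E = 0.6233.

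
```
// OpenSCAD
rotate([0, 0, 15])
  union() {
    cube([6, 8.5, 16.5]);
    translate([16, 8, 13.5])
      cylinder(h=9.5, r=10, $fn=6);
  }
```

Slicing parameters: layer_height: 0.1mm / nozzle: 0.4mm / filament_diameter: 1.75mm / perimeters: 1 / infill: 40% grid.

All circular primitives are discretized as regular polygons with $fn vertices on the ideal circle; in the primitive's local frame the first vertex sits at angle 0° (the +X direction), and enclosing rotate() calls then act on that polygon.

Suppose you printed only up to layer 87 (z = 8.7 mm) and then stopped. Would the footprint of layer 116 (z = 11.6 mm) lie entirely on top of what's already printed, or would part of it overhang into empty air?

entirely on top

Compare the two slices. At z = 8.7: the 6×8.5 cube contributes its full rectangle (area 51.00 mm²); the cylinder at (16, 8) is not intersected at this z (z outside [13.5, 23]); Taking the union: only the 6×8.5 cube is present, so the union is just that shape — area = 51.00 mm²; (whole slice rotated 15° about Z — lengths, areas and connectivity unchanged). At z = 11.6: the 6×8.5 cube contributes its full rectangle (area 51.00 mm²); the cylinder at (16, 8) is not intersected at this z (z outside [13.5, 23]); Combining (union): only the 6×8.5 cube is present, so the union is just that shape — area = 51.00 mm²; (rotated 15° about Z; rotation is an isometry so areas/perimeters/island counts are preserved). Checking containment: the cross-section at z = 11.6 is a subset of the cross-section at z = 8.7.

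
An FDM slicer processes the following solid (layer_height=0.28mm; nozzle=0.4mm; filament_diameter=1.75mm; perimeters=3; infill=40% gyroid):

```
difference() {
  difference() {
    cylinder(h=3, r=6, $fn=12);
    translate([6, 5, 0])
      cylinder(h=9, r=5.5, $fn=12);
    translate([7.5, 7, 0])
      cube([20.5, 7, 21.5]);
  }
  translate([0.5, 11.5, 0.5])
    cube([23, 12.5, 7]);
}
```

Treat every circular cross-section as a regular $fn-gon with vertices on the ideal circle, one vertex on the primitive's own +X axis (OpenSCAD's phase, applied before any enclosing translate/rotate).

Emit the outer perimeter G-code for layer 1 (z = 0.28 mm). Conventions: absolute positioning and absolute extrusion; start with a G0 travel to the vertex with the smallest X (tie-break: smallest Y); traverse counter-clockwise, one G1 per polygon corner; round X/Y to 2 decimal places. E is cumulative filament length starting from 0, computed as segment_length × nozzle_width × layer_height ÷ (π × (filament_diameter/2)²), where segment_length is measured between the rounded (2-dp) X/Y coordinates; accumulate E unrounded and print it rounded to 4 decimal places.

G0 X-6.00 Y0.00 Z0.28
G1 X-5.20 Y-3.00 E0.1446
G1 X-3.00 Y-5.20 E0.2894
G1 X0.00 Y-6.00 E0.4340
G1 X3.00 Y-5.20 E0.5786
G1 X5.20 Y-3.00 E0.7235
G1 X5.88 Y-0.47 E0.8455
G1 X3.25 Y0.24 E0.9723
G1 X1.24 Y2.25 E1.1047
G1 X0.50 Y5.00 E1.2373
G1 X0.72 Y5.81 E1.2764
G1 X0.00 Y6.00 E1.3110
G1 X-3.00 Y5.20 E1.4556
G1 X-5.20 Y3.00 E1.6005
G1 X-6.00 Y0.00 E1.7451

At z = 0.28 mm: the r=6 cylinder gives a regular 12-gon of circumradius 6 (constant along its height); the r=5.5 cylinder at (6, 5) gives a regular 12-gon of circumradius 5.5 (constant along its height); the 20.5×7 cube at (7.5, 7) contributes its full rectangle; Taking the first minus the rest: starting from the r=6 cylinder, the r=5.5 cylinder at (6, 5) partially overlaps it — only the 19.10 mm² overlap (of its 90.75 mm²) is removed, clipping the outline; the 20.5×7 cube at (7.5, 7) misses the remaining region (no effect) — 1 connected region; the cube at (0.5, 11.5) does not reach this height (z outside [0.5, 7.5]); After the difference (first − rest): none of the subtracted shapes is present at this height, so that combined region is unchanged — 1 connected region. The outline is a single polygon with 14 vertices. Extrusion per mm of travel: 0.4 × 0.28 / (π × 0.875²) = 0.046564. Accumulating E over each segment gives final E = 1.7451.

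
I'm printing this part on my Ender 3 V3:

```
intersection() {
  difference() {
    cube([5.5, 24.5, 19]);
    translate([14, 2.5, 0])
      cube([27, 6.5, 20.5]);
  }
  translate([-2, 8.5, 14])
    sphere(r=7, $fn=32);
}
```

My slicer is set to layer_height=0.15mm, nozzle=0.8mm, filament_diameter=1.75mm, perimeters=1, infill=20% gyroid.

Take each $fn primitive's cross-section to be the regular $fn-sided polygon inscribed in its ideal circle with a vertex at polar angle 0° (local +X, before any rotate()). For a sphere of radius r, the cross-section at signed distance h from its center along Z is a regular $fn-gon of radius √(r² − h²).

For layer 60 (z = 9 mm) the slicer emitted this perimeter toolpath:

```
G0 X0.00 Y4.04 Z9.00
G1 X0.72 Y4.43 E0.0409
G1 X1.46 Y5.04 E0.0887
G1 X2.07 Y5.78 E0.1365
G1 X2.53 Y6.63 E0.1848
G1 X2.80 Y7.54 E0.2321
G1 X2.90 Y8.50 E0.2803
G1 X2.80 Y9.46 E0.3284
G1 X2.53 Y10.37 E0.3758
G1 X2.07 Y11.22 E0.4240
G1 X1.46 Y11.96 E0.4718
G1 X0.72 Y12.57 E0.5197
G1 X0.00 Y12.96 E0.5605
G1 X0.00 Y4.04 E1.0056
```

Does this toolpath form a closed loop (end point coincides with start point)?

yes

Start point (G0): (0.00, 4.04). End point (last G1): the path returns to the start — closed.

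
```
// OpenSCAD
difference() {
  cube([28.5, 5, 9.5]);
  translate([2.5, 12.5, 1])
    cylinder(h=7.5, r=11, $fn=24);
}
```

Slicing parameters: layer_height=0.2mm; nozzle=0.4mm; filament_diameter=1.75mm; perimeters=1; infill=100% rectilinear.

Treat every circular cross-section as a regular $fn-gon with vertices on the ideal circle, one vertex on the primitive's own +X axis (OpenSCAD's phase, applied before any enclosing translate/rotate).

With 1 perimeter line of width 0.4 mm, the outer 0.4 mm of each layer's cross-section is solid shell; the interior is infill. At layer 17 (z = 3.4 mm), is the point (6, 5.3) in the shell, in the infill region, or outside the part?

At z = 3.4 mm: the cube (footprint 28.5×5) is included at this height; the r=11 cylinder at (2.5, 12.5) gives a regular 24-gon of circumradius 11 (constant along its height); Subtracting the remaining from the first: starting from the 28.5×5 cube, the r=11 cylinder at (2.5, 12.5) partially overlaps it — only the 27.26 mm² overlap (of its 375.81 mm²) is removed, clipping the outline — 1 connected region. Overall, the cross-section is a single solid region. The nearest boundary edge runs (5.35, 1.87)→(8.00, 2.97); distance from the point to it = 2.91 mm. The point is not inside any of the regions above, so it lies outside the cross-section (2.91 mm from the nearest boundary).

outside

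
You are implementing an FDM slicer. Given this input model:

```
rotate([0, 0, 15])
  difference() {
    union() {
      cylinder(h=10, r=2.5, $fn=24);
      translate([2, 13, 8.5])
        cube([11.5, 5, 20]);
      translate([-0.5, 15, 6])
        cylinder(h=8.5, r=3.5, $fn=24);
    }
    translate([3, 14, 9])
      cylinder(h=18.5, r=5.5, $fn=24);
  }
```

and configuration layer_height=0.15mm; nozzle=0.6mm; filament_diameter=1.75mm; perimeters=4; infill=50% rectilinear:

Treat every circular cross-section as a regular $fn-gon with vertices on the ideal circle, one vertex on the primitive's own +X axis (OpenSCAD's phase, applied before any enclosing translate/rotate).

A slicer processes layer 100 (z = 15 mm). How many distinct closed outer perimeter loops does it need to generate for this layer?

At z = 15 mm: the cylinder is absent (z outside [0, 10]); the 11.5×5 cube at (2, 13) contributes its full rectangle; the cylinder at (-0.5, 15) is absent (z outside [6, 14.5]); Combining (union): only the 11.5×5 cube at (2, 13) is present, so the union is just that shape — 1 connected region; the r=5.5 cylinder at (3, 14) contributes a regular 24-gon of circumradius 5.5; Taking the first minus the rest: starting from the result so far, the r=5.5 cylinder at (3, 14) partially overlaps it — only the 30.16 mm² overlap (of its 93.95 mm²) is removed, clipping the outline — 1 connected region; (rotated 15° about Z; rotation is an isometry so areas/perimeters/island counts are preserved). The result has 1 disconnected region.

1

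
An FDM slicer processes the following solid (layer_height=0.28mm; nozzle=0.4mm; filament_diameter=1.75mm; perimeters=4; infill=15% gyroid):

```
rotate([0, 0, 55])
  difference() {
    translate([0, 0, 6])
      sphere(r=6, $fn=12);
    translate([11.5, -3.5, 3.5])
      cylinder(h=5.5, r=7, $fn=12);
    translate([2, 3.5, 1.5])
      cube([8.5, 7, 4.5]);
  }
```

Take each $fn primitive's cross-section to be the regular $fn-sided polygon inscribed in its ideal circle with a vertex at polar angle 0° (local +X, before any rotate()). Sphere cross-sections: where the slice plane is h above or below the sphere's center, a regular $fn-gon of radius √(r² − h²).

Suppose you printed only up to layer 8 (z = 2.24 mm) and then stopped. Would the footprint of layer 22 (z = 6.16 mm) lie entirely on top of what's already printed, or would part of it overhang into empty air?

part overhangs

Compare the two slices. At z = 2.24: the sphere: section is a regular 12-gon, circumradius = √(r²−h²) = √(6²−3.76²) = 4.676 (area = (12/2)·4.676²·sin(360°/12) = 65.59 mm²); the cylinder at (11.5, -3.5) does not reach this height (z outside [3.5, 9]); the 8.5×7 cube at (2, 3.5) contributes its full rectangle (area 59.50 mm²); Subtracting the remaining from the first: starting from the r=6 sphere (65.59 mm²), the 8.5×7 cube at (2, 3.5) partially overlaps it — only the 0.35 mm² overlap (of its 59.50 mm²) is removed, clipping the outline — area = 65.24 mm²; (whole slice rotated 55° about Z — lengths, areas and connectivity unchanged). At z = 6.16: the r=6 sphere slices to a regular 12-gon of circumradius 5.998 (√(r²−h²) with h=0.16 from center) (area = (12/2)·5.998²·sin(360°/12) = 107.92 mm²); the r=7 cylinder at (11.5, -3.5) contributes a regular 12-gon of circumradius 7 (area = (12/2)·7.000²·sin(360°/12) = 147.00 mm²); the cube at (2, 3.5) does not reach this height (z outside [1.5, 6]); After the difference (first − rest): starting from the r=6 sphere (107.92 mm²), the r=7 cylinder at (11.5, -3.5) partially overlaps it — only the 2.01 mm² overlap (of its 147.00 mm²) is removed, clipping the outline — area = 105.92 mm²; (whole slice rotated 55° about Z — lengths, areas and connectivity unchanged). Checking containment: at z = 6.16 the cross-section extends beyond the z = 2.24 cross-section by about 40.68 mm².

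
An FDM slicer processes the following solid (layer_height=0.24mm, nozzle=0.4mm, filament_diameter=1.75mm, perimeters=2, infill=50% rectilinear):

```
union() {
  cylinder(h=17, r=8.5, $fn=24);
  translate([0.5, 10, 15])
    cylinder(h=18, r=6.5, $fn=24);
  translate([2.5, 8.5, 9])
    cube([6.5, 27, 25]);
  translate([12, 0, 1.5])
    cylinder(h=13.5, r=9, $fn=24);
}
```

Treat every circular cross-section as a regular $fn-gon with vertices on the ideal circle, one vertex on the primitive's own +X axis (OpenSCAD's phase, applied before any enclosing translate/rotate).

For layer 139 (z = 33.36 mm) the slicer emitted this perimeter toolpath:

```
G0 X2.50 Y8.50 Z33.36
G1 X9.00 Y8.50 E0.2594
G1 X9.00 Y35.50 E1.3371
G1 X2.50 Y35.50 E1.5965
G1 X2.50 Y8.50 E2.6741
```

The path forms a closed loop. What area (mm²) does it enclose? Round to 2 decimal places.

Apply the shoelace formula to the sequence of (X, Y) vertices; enclosed area = 175.50 mm².

175.50 mm²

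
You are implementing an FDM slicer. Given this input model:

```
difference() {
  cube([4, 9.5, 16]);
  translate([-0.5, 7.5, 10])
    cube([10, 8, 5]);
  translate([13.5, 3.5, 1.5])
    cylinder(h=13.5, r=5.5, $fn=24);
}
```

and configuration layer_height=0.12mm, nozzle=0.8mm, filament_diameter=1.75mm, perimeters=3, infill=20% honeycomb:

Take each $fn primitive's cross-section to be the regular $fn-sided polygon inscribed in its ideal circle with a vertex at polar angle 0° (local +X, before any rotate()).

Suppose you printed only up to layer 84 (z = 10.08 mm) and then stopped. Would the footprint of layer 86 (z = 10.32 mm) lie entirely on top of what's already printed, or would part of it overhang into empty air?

Compare the two slices. At z = 10.08: the cube (footprint 4×9.5) is included at this height (area 38.00 mm²); the cube at (-0.5, 7.5) (footprint 10×8) is included at this height (area 80.00 mm²); the r=5.5 cylinder at (13.5, 3.5) gives a regular 24-gon of circumradius 5.5 (constant along its height) (area = (24/2)·5.500²·sin(360°/24) = 93.95 mm²); Taking the first minus the rest: starting from the 4×9.5 cube (38.00 mm²), the 10×8 cube at (-0.5, 7.5) partially overlaps it — only the 8.00 mm² overlap (of its 80.00 mm²) is removed, clipping the outline; the r=5.5 cylinder at (13.5, 3.5) misses the remaining region (no effect) — area = 30.00 mm². At z = 10.32: the cube (footprint 4×9.5) is included at this height (area 38.00 mm²); the 10×8 cube at (-0.5, 7.5) contributes its full rectangle (area 80.00 mm²); the r=5.5 cylinder at (13.5, 3.5) gives a regular 24-gon of circumradius 5.5 (constant along its height) (area = (24/2)·5.500²·sin(360°/24) = 93.95 mm²); Subtracting the remaining from the first: starting from the 4×9.5 cube (38.00 mm²), the 10×8 cube at (-0.5, 7.5) partially overlaps it — only the 8.00 mm² overlap (of its 80.00 mm²) is removed, clipping the outline; the r=5.5 cylinder at (13.5, 3.5) misses the remaining region (no effect) — area = 30.00 mm². Checking containment: the cross-section at z = 10.32 is a subset of the cross-section at z = 10.08.

entirely on top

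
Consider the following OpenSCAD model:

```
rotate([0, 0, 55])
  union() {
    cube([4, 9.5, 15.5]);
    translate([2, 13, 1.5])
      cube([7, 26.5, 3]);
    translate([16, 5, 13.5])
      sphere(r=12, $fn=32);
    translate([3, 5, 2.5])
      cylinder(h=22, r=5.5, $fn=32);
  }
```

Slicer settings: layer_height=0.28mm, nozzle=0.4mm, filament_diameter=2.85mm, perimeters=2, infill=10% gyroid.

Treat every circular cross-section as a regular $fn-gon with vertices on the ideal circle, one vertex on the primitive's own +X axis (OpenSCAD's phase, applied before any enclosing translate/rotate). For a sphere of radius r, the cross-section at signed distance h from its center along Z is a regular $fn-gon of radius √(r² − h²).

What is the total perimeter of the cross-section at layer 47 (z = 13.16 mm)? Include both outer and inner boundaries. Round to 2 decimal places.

86.79 mm

At z = 13.16 mm: the 4×9.5 cube contributes its full rectangle (perimeter 27.00 mm); the cube at (2, 13) is absent (z outside [1.5, 4.5]); the r=12 sphere at (16, 5) contributes a regular 32-gon of circumradius √(12²−0.34²) = 11.995 (perimeter = 2·32·11.995·sin(180°/32) = 75.25 mm); the r=5.5 cylinder at (3, 5) gives a regular 32-gon of circumradius 5.5 (constant along its height) (perimeter = 2·32·5.500·sin(180°/32) = 34.50 mm); Combining (union): the regions partially overlap (shared area 69.61 mm²), so the edge portions inside another operand are dropped and the merged outline is re-measured after clipping — boundary = 86.79 mm; (rotated 55° about Z; rotation is an isometry so areas/perimeters/island counts are preserved). Overall, the cross-section is a single solid region. Total boundary length (outer) = 86.79 mm.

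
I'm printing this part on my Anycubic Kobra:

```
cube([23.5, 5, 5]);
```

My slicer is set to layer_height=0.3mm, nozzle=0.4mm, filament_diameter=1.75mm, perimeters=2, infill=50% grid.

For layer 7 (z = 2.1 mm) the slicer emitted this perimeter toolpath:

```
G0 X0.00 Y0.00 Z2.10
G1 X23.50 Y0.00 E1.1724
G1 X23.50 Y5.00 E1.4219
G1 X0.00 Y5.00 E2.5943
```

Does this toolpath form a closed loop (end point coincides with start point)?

no

Start point (G0): (0.00, 0.00). End point (last G1): the path does not return to the start — open.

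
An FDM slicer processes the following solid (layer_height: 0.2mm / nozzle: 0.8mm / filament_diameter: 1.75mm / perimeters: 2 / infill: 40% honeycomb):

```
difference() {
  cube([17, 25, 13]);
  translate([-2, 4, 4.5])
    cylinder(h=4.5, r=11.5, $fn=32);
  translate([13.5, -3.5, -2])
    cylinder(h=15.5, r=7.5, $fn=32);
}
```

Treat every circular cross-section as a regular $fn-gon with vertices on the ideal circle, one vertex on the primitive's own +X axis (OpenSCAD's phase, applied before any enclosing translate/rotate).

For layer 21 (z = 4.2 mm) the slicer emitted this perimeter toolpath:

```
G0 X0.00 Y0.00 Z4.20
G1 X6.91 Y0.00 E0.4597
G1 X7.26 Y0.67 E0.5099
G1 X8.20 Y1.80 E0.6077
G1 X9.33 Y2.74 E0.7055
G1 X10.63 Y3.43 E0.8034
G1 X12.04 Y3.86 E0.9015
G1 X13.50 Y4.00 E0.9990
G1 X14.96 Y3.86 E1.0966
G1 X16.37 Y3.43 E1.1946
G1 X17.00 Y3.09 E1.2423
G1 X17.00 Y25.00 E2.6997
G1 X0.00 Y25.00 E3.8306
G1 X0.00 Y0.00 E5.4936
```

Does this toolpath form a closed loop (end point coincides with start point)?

yes

Start point (G0): (0.00, 0.00). End point (last G1): the path returns to the start — closed.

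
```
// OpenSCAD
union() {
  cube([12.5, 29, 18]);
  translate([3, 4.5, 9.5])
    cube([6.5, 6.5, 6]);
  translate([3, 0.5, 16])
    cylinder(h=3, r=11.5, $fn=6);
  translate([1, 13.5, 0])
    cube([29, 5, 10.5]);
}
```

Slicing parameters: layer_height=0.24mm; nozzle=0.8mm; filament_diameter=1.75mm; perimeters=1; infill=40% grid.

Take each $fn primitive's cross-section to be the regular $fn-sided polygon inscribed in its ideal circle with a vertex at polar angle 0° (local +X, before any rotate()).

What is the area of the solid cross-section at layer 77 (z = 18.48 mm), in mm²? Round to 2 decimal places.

At z = 18.48 mm: the cube is not intersected at this z (z outside [0, 18]); the cube at (3, 4.5) is absent (z outside [9.5, 15.5]); the r=11.5 cylinder at (3, 0.5) gives a regular 6-gon of circumradius 11.5 (constant along its height) (area = (6/2)·11.500²·sin(360°/6) = 343.60 mm²); the cube at (1, 13.5) is absent (z outside [0, 10.5]); Taking the union: only the r=11.5 cylinder at (3, 0.5) is present, so the union is just that shape — area = 343.60 mm². Overall, the cross-section is a single solid region. Net area = 343.60 mm².

343.60 mm²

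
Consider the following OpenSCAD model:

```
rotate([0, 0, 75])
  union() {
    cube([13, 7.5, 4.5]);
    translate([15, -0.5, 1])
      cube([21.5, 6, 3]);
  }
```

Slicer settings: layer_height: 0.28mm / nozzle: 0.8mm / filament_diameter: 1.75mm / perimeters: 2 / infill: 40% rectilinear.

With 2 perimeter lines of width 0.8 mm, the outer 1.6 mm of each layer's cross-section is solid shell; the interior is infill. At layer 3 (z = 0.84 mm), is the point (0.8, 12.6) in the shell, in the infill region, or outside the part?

At z = 0.84 mm: the cube (footprint 13×7.5) is included at this height; the cube at (15, -0.5) is not intersected at this z (z outside [1, 4]); Merging all regions: only the 13×7.5 cube is present, so the union is just that shape — 1 connected region; (whole slice rotated 75° about Z — lengths, areas and connectivity unchanged). Overall, the cross-section is a single solid region. Undo the 75° rotation: the query point maps to (12.378, 2.488) in the un-rotated model frame. The nearest boundary edge runs (13.00, 0.00)→(13.00, 7.50); distance from the point to it = 0.62 mm. The point is inside the cross-section, 0.62 mm from the nearest boundary — within the 1.6 mm shell band (2 × 0.8).

shell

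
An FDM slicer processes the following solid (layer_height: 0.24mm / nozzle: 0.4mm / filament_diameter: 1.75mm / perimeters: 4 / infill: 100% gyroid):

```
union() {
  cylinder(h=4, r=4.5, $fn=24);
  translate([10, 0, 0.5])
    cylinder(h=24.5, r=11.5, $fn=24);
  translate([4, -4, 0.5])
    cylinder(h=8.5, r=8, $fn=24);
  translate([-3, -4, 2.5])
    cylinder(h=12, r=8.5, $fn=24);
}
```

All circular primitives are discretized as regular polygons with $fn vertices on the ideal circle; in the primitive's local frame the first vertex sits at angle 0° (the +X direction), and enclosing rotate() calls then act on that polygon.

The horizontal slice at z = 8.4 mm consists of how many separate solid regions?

At z = 8.4 mm: the cylinder does not reach this height (z outside [0, 4]); the r=11.5 cylinder at (10, 0) contributes a regular 24-gon of circumradius 11.5; the cylinder at (4, -4): section is a regular 24-gon, circumradius r=8; the r=8.5 cylinder at (-3, -4) gives a regular 24-gon of circumradius 8.5 (constant along its height); Taking the union: the regions partially overlap (shared area 252.62 mm²), so overlapping operands fuse into one piece — 1 connected region. The result has 1 disconnected region.

1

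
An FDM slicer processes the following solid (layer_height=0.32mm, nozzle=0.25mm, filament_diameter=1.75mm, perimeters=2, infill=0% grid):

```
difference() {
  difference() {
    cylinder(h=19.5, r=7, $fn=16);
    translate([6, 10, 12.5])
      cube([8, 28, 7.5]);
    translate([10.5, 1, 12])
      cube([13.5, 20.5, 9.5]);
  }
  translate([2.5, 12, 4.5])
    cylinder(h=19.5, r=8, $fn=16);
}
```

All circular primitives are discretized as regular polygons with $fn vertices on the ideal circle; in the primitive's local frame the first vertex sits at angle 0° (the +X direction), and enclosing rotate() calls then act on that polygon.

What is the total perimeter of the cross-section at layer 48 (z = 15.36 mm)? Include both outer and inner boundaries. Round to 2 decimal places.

At z = 15.36 mm: the cylinder: section is a regular 16-gon, circumradius r=7 (perimeter = 2·16·7.000·sin(180°/16) = 43.70 mm); the cube at (6, 10) (footprint 8×28) is included at this height (perimeter 72.00 mm); the 13.5×20.5 cube at (10.5, 1) contributes its full rectangle (perimeter 68.00 mm); Subtracting the remaining from the first: starting from the r=7 cylinder, the 8×28 cube at (6, 10) misses the remaining region (no effect); the 13.5×20.5 cube at (10.5, 1) misses the remaining region (no effect) — boundary = 43.70 mm; the cylinder at (2.5, 12): section is a regular 16-gon, circumradius r=8 (perimeter = 2·16·8.000·sin(180°/16) = 49.94 mm); After the difference (first − rest): starting from that combined region, the r=8 cylinder at (2.5, 12) partially overlaps it — only the 14.35 mm² overlap (of its 195.93 mm²) is removed, clipping the outline — boundary = 43.46 mm. Overall, the cross-section is a single solid region. Total boundary length (outer) = 43.46 mm.

43.46 mm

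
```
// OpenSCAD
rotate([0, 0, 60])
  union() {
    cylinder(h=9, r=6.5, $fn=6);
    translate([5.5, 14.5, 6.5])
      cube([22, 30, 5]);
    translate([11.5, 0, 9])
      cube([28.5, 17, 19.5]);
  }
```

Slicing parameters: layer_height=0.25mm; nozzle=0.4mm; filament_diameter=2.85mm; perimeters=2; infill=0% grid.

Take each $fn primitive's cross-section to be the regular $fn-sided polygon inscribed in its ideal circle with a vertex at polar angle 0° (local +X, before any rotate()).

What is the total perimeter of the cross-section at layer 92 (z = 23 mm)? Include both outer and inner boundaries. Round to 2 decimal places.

91.00 mm

At z = 23 mm: the cylinder is not intersected at this z (z outside [0, 9]); the cube at (5.5, 14.5) does not reach this height (z outside [6.5, 11.5]); the cube at (11.5, 0) (footprint 28.5×17) is included at this height (perimeter 91.00 mm); Combining (union): only the 28.5×17 cube at (11.5, 0) is present, so the union is just that shape — boundary = 91.00 mm; (whole slice rotated 60° about Z — lengths, areas and connectivity unchanged). Overall, the cross-section is a single solid region. Total boundary length (outer) = 91.00 mm.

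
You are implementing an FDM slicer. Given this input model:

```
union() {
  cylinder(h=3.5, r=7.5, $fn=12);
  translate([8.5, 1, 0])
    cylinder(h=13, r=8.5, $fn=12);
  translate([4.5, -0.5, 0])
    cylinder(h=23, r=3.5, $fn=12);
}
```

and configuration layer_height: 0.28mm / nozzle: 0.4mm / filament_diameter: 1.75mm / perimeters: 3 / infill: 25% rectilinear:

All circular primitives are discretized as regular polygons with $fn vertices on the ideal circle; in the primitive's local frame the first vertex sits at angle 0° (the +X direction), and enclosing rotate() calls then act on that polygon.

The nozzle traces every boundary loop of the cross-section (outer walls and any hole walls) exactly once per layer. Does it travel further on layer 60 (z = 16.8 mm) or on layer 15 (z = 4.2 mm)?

layer 15 (z = 4.2 mm)

Layer 60 (z = 16.8): the cylinder is not intersected at this z (z outside [0, 3.5]); the cylinder at (8.5, 1) is absent (z outside [0, 13]); the cylinder at (4.5, -0.5): section is a regular 12-gon, circumradius r=3.5 (perimeter = 2·12·3.500·sin(180°/12) = 21.74 mm); Merging all regions: only the r=3.5 cylinder at (4.5, -0.5) is present, so the union is just that shape — boundary = 21.74 mm. So its perimeter = 21.74 mm. Layer 15 (z = 4.2): the cylinder is not intersected at this z (z outside [0, 3.5]); the r=8.5 cylinder at (8.5, 1) contributes a regular 12-gon of circumradius 8.5 (perimeter = 2·12·8.500·sin(180°/12) = 52.80 mm); the r=3.5 cylinder at (4.5, -0.5) gives a regular 12-gon of circumradius 3.5 (constant along its height) (perimeter = 2·12·3.500·sin(180°/12) = 21.74 mm); Merging all regions: the r=3.5 cylinder at (4.5, -0.5) lies entirely inside the r=8.5 cylinder at (8.5, 1), so the union is just the r=8.5 cylinder at (8.5, 1) — boundary = 52.80 mm. So its perimeter = 52.80 mm. Layer 15 is larger (52.80 vs 21.74 mm).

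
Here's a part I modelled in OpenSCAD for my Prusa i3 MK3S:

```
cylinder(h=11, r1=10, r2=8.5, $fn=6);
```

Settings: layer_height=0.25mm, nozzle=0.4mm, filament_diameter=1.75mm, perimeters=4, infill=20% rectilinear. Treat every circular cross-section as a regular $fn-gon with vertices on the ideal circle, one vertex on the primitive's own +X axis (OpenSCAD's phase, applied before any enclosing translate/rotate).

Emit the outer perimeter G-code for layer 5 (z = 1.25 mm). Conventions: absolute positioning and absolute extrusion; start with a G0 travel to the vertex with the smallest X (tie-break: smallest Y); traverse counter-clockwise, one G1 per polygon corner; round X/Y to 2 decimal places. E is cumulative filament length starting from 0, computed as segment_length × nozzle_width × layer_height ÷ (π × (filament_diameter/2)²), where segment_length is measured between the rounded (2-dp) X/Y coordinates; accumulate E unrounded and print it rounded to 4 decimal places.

G0 X-9.83 Y0.00 Z1.25
G1 X-4.91 Y-8.51 E0.4087
G1 X4.91 Y-8.51 E0.8169
G1 X9.83 Y0.00 E1.2256
G1 X4.91 Y8.51 E1.6343
G1 X-4.91 Y8.51 E2.0426
G1 X-9.83 Y0.00 E2.4513

At z = 1.25 mm: the cone (r1=10→r2=8.5) has section circumradius 9.830 here — a regular 6-gon. The outline is a single polygon with 6 vertices. Extrusion per mm of travel: 0.4 × 0.25 / (π × 0.875²) = 0.041575. Accumulating E over each segment gives final E = 2.4513.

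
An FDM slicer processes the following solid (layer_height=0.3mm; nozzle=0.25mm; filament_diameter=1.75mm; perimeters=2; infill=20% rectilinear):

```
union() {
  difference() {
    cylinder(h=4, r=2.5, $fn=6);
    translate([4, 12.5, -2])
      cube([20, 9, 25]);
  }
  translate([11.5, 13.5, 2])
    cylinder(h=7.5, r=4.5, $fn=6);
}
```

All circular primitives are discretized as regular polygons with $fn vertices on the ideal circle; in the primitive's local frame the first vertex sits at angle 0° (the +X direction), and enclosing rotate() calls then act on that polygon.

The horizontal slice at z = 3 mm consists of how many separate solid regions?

At z = 3 mm: the r=2.5 cylinder contributes a regular 6-gon of circumradius 2.5; the cube at (4, 12.5) is present — its section is the full 20×9 rectangle; Subtracting the remaining from the first: starting from the r=2.5 cylinder, the 20×9 cube at (4, 12.5) misses the remaining region (no effect) — 1 connected region; the r=4.5 cylinder at (11.5, 13.5) gives a regular 6-gon of circumradius 4.5 (constant along its height); Taking the union: the 2 present regions are separate (no shared area or edge), so areas and boundary lengths simply add and each stays a separate island — 2 connected regions. The result has 2 disconnected regions.

2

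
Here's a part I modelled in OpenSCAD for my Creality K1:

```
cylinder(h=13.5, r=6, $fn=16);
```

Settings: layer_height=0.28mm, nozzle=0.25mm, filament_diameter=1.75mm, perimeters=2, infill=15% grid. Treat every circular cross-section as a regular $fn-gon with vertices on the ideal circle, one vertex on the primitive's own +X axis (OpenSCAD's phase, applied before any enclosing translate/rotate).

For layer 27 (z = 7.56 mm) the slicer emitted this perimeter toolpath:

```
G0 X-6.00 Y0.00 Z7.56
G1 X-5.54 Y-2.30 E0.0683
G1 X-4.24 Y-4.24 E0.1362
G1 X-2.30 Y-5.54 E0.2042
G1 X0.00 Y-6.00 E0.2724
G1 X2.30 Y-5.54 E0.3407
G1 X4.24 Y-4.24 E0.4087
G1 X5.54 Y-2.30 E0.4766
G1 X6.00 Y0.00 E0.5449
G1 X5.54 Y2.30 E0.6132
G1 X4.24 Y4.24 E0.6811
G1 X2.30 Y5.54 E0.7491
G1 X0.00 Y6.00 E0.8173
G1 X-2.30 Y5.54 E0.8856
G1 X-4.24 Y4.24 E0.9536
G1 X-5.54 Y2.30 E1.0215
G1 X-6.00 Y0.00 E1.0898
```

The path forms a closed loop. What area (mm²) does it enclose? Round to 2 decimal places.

110.15 mm²

Apply the shoelace formula to the sequence of (X, Y) vertices; enclosed area = 110.15 mm².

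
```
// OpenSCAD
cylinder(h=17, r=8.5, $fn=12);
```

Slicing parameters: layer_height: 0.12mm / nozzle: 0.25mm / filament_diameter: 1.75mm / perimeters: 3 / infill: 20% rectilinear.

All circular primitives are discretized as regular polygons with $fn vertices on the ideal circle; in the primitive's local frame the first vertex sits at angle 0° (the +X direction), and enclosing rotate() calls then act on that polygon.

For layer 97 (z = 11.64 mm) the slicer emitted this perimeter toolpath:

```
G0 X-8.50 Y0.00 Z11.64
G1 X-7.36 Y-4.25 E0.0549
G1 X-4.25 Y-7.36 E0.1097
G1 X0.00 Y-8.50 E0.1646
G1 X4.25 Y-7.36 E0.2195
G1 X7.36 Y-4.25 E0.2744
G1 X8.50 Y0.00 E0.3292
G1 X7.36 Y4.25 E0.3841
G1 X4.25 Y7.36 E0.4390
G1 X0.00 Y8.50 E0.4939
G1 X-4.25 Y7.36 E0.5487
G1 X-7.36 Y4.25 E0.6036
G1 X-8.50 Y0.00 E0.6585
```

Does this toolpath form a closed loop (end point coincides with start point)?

yes

Start point (G0): (-8.50, 0.00). End point (last G1): the path returns to the start — closed.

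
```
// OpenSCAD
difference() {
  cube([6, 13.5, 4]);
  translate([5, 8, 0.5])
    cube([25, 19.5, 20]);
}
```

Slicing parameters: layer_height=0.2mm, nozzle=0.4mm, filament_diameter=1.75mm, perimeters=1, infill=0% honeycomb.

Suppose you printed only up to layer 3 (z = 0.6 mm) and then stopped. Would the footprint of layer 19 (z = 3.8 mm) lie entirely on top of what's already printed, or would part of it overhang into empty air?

Compare the two slices. At z = 0.6: the cube is present — its section is the full 6×13.5 rectangle (area 81.00 mm²); the cube at (5, 8) is present — its section is the full 25×19.5 rectangle (area 487.50 mm²); After the difference (first − rest): starting from the 6×13.5 cube (81.00 mm²), the 25×19.5 cube at (5, 8) partially overlaps it — only the 5.50 mm² overlap (of its 487.50 mm²) is removed, clipping the outline — area = 75.50 mm². At z = 3.8: the 6×13.5 cube contributes its full rectangle (area 81.00 mm²); the cube at (5, 8) is present — its section is the full 25×19.5 rectangle (area 487.50 mm²); After the difference (first − rest): starting from the 6×13.5 cube (81.00 mm²), the 25×19.5 cube at (5, 8) partially overlaps it — only the 5.50 mm² overlap (of its 487.50 mm²) is removed, clipping the outline — area = 75.50 mm². Checking containment: the cross-section at z = 3.8 is a subset of the cross-section at z = 0.6.

entirely on top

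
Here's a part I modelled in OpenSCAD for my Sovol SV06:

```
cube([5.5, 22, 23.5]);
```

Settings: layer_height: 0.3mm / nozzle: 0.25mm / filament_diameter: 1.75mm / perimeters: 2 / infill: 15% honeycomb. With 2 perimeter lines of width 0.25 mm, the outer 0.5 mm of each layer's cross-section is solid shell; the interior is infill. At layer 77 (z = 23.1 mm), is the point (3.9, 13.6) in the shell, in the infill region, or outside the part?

At z = 23.1 mm: the cube (footprint 5.5×22) is included at this height. Overall, the cross-section is a single solid region. The nearest boundary edge runs (5.50, 0.00)→(5.50, 22.00); distance from the point to it = 1.60 mm. The point is inside the cross-section and 1.60 mm from the nearest boundary — more than the 0.5 mm shell width (2 × 0.25), so it's in the infill interior.

infill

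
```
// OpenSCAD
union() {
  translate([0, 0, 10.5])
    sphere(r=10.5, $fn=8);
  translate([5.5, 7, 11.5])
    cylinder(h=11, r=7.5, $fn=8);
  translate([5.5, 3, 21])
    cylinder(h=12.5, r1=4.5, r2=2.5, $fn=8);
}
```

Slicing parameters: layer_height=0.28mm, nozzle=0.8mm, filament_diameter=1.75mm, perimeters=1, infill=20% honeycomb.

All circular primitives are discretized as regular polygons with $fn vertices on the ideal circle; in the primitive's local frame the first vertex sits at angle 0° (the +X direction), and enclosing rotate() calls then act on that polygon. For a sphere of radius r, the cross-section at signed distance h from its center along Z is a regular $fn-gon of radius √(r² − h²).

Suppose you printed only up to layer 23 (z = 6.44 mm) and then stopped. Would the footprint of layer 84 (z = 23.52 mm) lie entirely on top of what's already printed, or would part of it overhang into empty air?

Compare the two slices. At z = 6.44: the r=10.5 sphere slices to a regular 8-gon of circumradius 9.683 (√(r²−h²) with h=4.06 from center) (area = (8/2)·9.683²·sin(360°/8) = 265.21 mm²); the cylinder at (5.5, 7) does not reach this height (z outside [11.5, 22.5]); the cone at (5.5, 3) does not reach this height (z outside [21, 33.5]); Combining (union): only the r=10.5 sphere is present, so the union is just that shape — area = 265.21 mm². At z = 23.52: the sphere is absent (|z−center|=13.020 > r=10.5); the cylinder at (5.5, 7) is not intersected at this z (z outside [11.5, 22.5]); the cone at (5.5, 3) contributes a regular 8-gon of circumradius 4.097 (interpolated between r1=4.5 and r2=2.5 at t=0.202) (area = (8/2)·4.097²·sin(360°/8) = 47.47 mm²); Combining (union): only the cone at (5.5, 3) is present, so the union is just that shape — area = 47.47 mm². Checking containment: at z = 23.52 the cross-section extends beyond the z = 6.44 cross-section by about 4.49 mm².

part overhangs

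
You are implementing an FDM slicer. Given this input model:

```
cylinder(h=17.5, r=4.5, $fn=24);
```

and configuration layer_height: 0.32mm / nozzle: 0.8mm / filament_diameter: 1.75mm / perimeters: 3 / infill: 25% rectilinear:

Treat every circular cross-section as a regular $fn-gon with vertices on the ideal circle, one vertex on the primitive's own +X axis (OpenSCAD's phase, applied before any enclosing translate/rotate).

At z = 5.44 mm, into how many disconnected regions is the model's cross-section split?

1

At z = 5.44 mm: the cylinder: section is a regular 24-gon, circumradius r=4.5. The result has 1 disconnected region.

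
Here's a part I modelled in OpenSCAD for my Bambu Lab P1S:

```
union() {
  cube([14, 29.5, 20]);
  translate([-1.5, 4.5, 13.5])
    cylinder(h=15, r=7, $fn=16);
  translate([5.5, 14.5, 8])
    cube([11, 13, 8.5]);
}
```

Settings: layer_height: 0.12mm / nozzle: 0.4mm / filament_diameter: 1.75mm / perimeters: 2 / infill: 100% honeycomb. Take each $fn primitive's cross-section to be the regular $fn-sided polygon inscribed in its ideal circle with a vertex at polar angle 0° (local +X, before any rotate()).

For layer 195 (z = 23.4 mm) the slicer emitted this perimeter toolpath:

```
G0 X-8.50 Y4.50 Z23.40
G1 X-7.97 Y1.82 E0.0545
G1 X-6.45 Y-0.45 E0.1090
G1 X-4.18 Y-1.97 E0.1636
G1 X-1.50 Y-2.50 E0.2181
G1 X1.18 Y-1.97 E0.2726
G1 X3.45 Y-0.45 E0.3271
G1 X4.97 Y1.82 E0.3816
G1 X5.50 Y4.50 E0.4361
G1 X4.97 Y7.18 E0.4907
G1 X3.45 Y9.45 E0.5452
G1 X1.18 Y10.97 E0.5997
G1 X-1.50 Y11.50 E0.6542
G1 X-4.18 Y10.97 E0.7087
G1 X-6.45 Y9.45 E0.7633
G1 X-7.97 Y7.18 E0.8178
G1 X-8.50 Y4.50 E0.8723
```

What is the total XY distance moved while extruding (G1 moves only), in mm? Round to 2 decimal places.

43.71 mm

Sum the Euclidean lengths of each G1 segment: total = 43.71 mm.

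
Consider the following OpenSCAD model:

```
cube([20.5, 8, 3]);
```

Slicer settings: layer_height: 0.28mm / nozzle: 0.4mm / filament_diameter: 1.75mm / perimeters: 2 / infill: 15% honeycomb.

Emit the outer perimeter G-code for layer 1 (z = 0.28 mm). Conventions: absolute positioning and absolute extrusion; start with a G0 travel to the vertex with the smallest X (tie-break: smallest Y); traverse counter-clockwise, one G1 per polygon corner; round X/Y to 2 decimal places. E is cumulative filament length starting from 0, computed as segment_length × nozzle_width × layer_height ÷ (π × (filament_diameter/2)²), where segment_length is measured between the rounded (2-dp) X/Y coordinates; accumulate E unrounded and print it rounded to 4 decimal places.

G0 X0.00 Y0.00 Z0.28
G1 X20.50 Y0.00 E0.9546
G1 X20.50 Y8.00 E1.3271
G1 X0.00 Y8.00 E2.2816
G1 X0.00 Y0.00 E2.6542

At z = 0.28 mm: the cube (footprint 20.5×8) is included at this height. The outline is a single polygon with 4 vertices. Extrusion per mm of travel: 0.4 × 0.28 / (π × 0.875²) = 0.046564. Accumulating E over each segment gives final E = 2.6542.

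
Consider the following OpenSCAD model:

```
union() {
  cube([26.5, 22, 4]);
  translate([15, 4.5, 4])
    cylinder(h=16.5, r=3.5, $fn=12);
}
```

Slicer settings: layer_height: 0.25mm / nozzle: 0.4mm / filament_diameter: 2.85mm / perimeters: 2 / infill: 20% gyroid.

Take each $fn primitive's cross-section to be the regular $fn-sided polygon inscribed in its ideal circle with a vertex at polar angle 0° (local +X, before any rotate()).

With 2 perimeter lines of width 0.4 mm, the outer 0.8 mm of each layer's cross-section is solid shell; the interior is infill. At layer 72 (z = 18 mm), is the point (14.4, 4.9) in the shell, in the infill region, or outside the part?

infill

At z = 18 mm: the cube is not intersected at this z (z outside [0, 4]); the cylinder at (15, 4.5): section is a regular 12-gon, circumradius r=3.5; Merging all regions: only the r=3.5 cylinder at (15, 4.5) is present, so the union is just that shape — 1 connected region. Overall, the cross-section is a single solid region. The nearest boundary edge runs (13.25, 7.53)→(11.97, 6.25); distance from the point to it = 2.67 mm. The point is inside the cross-section and 2.67 mm from the nearest boundary — more than the 0.8 mm shell width (2 × 0.4), so it's in the infill interior.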